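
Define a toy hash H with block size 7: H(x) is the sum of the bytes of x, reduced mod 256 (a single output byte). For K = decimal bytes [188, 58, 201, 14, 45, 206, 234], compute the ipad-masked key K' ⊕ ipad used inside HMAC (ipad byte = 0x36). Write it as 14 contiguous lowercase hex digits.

Key decimal bytes [188, 58, 201, 14, 45, 206, 234] = bc 3a c9 0e 2d ce ea is exactly B = 7 bytes: K' = bc 3a c9 0e 2d ce ea.
XOR each byte with 0x36: bc⊕36=8a, 3a⊕36=0c, c9⊕36=ff, 0e⊕36=38, 2d⊕36=1b, ce⊕36=f8, ea⊕36=dc.

8a0cff381bf8dc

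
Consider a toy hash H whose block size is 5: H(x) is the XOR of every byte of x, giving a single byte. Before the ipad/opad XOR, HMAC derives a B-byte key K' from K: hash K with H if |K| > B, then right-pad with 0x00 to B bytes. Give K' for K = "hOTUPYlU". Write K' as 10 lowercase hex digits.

|K| = 8 > B = 5, so first hash the key.
H(K): XOR 68⊕4f⊕54⊕55⊕50⊕59⊕6c⊕55 = 16.
Zero-pad H(K) = 16 to 5 bytes: K' = 16 00 00 00 00.

1600000000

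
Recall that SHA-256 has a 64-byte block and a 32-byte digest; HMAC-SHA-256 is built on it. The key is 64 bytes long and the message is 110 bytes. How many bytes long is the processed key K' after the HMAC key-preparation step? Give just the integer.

64

Key is 64 ≤ 64 bytes, zero-padded: |K'| = 64.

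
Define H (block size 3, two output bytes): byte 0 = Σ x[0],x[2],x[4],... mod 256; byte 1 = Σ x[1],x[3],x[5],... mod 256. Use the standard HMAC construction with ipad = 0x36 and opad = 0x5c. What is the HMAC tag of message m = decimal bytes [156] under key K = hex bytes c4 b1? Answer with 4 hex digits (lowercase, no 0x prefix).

Key hex bytes c4 b1 is 2 bytes ≤ B = 3; zero-pad to 3 bytes: K' = c4 b1 00.
K' ⊕ ipad = f2 87 36.  K' ⊕ opad = 98 ed 5c.
Inner input = (K'⊕ipad) ∥ m = f2 87 36 ∥ 9c.
Inner hash: even-index sum = 296 mod 256 = 40; odd-index sum = 291 mod 256 = 35 → 28 23.
Outer input = (K'⊕opad) ∥ inner = 98 ed 5c ∥ 28 23.
Outer hash (tag): even-index sum = 279 mod 256 = 23; odd-index sum = 277 mod 256 = 21 → 17 15.

1715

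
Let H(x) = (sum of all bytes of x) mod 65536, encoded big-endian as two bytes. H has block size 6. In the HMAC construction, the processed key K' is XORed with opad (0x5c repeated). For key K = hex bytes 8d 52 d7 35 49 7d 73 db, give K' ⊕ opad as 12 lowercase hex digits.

Key hex bytes 8d 52 d7 35 49 7d 73 db is 8 bytes > B = 6, so hash it first: H(key) = 03 ff, then zero-pad to 6 bytes: K' = 03 ff 00 00 00 00.
XOR each byte with 0x5c: 03⊕5c=5f, ff⊕5c=a3, 00⊕5c=5c, 00⊕5c=5c, 00⊕5c=5c, 00⊕5c=5c.

5fa35c5c5c5c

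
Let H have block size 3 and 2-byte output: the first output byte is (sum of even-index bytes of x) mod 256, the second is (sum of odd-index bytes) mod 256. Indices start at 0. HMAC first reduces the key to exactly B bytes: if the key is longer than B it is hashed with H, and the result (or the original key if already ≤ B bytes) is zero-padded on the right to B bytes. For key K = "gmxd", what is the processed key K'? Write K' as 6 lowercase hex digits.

|K| = 4 > B = 3, so first hash the key.
H(K): even-index sum = 223 mod 256 = 223; odd-index sum = 209 mod 256 = 209 → df d1.
Zero-pad H(K) = df d1 to 3 bytes: K' = df d1 00.

dfd100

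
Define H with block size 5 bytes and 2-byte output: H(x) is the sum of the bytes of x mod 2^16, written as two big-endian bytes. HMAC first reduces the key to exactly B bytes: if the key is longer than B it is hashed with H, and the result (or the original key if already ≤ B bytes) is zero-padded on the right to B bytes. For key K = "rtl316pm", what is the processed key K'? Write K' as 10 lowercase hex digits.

02c9000000

|K| = 8 > B = 5, so first hash the key.
H(K): sum = 114+116+108+51+49+54+112+109 = 713 → 02 c9.
Zero-pad H(K) = 02 c9 to 5 bytes: K' = 02 c9 00 00 00.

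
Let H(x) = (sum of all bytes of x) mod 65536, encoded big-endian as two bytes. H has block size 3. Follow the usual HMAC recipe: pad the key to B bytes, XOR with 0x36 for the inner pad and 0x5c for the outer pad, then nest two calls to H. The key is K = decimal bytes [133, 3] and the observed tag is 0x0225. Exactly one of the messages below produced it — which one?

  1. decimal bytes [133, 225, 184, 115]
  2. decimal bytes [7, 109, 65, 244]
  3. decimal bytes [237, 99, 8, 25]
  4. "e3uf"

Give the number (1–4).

Key decimal bytes [133, 3] = 85 03 is 2 bytes ≤ B = 3; zero-pad to 3 bytes: K' = 85 03 00.
K' ⊕ ipad = b3 35 36; K' ⊕ opad = d9 5f 5c.
m1: inner = H(b3 35 36 85 e1 b8 73) = 03 af; tag = H(d9 5f 5c 03 af) = 0246
m2: inner = H(b3 35 36 07 6d 41 f4) = 02 c7; tag = H(d9 5f 5c 02 c7) = 025d
m3: inner = H(b3 35 36 ed 63 08 19) = 02 8f; tag = H(d9 5f 5c 02 8f) = 0225 ← matches
m4: inner = H(b3 35 36 65 33 75 66) = 02 91; tag = H(d9 5f 5c 02 91) = 0227

3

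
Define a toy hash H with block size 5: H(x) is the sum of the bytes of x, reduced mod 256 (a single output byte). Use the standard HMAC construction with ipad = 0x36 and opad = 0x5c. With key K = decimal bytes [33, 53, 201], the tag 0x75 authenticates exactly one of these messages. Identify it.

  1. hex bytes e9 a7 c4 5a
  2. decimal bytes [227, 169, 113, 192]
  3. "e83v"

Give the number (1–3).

2

Key decimal bytes [33, 53, 201] = 21 35 c9 is 3 bytes ≤ B = 5; zero-pad to 5 bytes: K' = 21 35 c9 00 00.
K' ⊕ ipad = 17 03 ff 36 36; K' ⊕ opad = 7d 69 95 5c 5c.
m1: inner = H(17 03 ff 36 36 e9 a7 c4 5a) = 33; tag = H(7d 69 95 5c 5c 33) = 66
m2: inner = H(17 03 ff 36 36 e3 a9 71 c0) = 42; tag = H(7d 69 95 5c 5c 42) = 75 ← matches
m3: inner = H(17 03 ff 36 36 65 38 33 76) = cb; tag = H(7d 69 95 5c 5c cb) = fe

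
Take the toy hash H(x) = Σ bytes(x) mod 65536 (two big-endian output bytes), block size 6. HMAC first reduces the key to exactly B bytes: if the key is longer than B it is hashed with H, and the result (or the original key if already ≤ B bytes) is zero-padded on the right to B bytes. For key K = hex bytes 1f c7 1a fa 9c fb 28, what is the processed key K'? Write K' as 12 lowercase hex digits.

|K| = 7 > B = 6, so first hash the key.
H(K): sum = 31+199+26+250+156+251+40 = 953 → 03 b9.
Zero-pad H(K) = 03 b9 to 6 bytes: K' = 03 b9 00 00 00 00.

03b900000000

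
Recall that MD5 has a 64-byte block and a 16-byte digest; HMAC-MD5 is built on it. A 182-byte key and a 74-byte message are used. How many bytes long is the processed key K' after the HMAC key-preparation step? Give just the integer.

Key is 182 > 64 bytes, so it is hashed to 16 bytes then zero-padded to 64: |K'| = 64.

64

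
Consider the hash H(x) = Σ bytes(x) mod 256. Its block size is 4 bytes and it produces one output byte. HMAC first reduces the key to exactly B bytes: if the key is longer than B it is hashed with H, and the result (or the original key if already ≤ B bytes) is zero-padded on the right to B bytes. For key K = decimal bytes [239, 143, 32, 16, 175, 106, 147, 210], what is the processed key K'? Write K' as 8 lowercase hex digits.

2c000000

|K| = 8 > B = 4, so first hash the key.
H(K): sum = 239+143+32+16+175+106+147+210 = 1068; mod 256 = 44 → 2c.
Zero-pad H(K) = 2c to 4 bytes: K' = 2c 00 00 00.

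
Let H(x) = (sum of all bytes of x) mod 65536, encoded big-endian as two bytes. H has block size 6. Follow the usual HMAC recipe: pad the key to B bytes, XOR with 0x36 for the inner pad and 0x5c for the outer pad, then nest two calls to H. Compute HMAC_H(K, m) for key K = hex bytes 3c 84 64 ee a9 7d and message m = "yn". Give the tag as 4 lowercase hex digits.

Key hex bytes 3c 84 64 ee a9 7d is exactly B = 6 bytes: K' = 3c 84 64 ee a9 7d.
K' ⊕ ipad = 0a b2 52 d8 9f 4b.  K' ⊕ opad = 60 d8 38 b2 f5 21.
Inner input = (K'⊕ipad) ∥ m = 0a b2 52 d8 9f 4b ∥ 79 6e.
Inner hash: sum = 10+178+82+216+159+75+121+110 = 951 → 03 b7.
Outer input = (K'⊕opad) ∥ inner = 60 d8 38 b2 f5 21 ∥ 03 b7.
Outer hash (tag): sum = 96+216+56+178+245+33+3+183 = 1010 → 03 f2.

03f2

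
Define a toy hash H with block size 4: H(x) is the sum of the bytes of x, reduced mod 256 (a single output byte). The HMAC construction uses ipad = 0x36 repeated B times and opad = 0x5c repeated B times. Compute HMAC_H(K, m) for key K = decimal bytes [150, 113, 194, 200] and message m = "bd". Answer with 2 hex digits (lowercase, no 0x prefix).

c8

Key decimal bytes [150, 113, 194, 200] = 96 71 c2 c8 is exactly B = 4 bytes: K' = 96 71 c2 c8.
K' ⊕ ipad = a0 47 f4 fe.  K' ⊕ opad = ca 2d 9e 94.
Inner input = (K'⊕ipad) ∥ m = a0 47 f4 fe ∥ 62 64.
Inner hash: sum = 160+71+244+254+98+100 = 927; mod 256 = 159 → 9f.
Outer input = (K'⊕opad) ∥ inner = ca 2d 9e 94 ∥ 9f.
Outer hash (tag): sum = 202+45+158+148+159 = 712; mod 256 = 200 → c8.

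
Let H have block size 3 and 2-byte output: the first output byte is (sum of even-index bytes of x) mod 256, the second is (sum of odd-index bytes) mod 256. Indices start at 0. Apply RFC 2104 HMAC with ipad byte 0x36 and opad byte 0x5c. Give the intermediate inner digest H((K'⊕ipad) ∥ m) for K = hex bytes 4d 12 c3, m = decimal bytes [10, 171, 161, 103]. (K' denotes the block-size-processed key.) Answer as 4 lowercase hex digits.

Key hex bytes 4d 12 c3 is exactly B = 3 bytes: K' = 4d 12 c3.
K' ⊕ ipad = 7b 24 f5.
Inner input = 7b 24 f5 ∥ 0a ab a1 67.
Inner hash: even-index sum = 642 mod 256 = 130; odd-index sum = 207 mod 256 = 207 → 82 cf.

82cf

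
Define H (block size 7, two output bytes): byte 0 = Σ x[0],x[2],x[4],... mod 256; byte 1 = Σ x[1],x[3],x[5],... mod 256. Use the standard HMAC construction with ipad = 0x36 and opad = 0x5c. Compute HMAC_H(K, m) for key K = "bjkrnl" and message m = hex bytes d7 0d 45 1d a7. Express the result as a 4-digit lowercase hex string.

Key "bjkrnl" = 62 6a 6b 72 6e 6c is 6 bytes ≤ B = 7; zero-pad to 7 bytes: K' = 62 6a 6b 72 6e 6c 00.
K' ⊕ ipad = 54 5c 5d 44 58 5a 36.  K' ⊕ opad = 3e 36 37 2e 32 30 5c.
Inner input = (K'⊕ipad) ∥ m = 54 5c 5d 44 58 5a 36 ∥ d7 0d 45 1d a7.
Inner hash: even-index sum = 361 mod 256 = 105; odd-index sum = 701 mod 256 = 189 → 69 bd.
Outer input = (K'⊕opad) ∥ inner = 3e 36 37 2e 32 30 5c ∥ 69 bd.
Outer hash (tag): even-index sum = 448 mod 256 = 192; odd-index sum = 253 mod 256 = 253 → c0 fd.

c0fd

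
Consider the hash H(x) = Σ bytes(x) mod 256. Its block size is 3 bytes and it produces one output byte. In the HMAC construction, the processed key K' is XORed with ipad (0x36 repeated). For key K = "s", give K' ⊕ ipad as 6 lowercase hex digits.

Key "s" = 73 is 1 byte ≤ B = 3; zero-pad to 3 bytes: K' = 73 00 00.
XOR each byte with 0x36: 73⊕36=45, 00⊕36=36, 00⊕36=36.

453636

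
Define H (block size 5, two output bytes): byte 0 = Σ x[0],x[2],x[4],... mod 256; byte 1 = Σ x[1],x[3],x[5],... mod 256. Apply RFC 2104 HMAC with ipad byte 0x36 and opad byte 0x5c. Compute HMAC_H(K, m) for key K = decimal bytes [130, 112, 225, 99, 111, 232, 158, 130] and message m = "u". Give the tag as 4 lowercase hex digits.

Key decimal bytes [130, 112, 225, 99, 111, 232, 158, 130] = 82 70 e1 63 6f e8 9e 82 is 8 bytes > B = 5, so hash it first: H(key) = 70 3d, then zero-pad to 5 bytes: K' = 70 3d 00 00 00.
K' ⊕ ipad = 46 0b 36 36 36.  K' ⊕ opad = 2c 61 5c 5c 5c.
Inner input = (K'⊕ipad) ∥ m = 46 0b 36 36 36 ∥ 75.
Inner hash: even-index sum = 178 mod 256 = 178; odd-index sum = 182 mod 256 = 182 → b2 b6.
Outer input = (K'⊕opad) ∥ inner = 2c 61 5c 5c 5c ∥ b2 b6.
Outer hash (tag): even-index sum = 410 mod 256 = 154; odd-index sum = 367 mod 256 = 111 → 9a 6f.

9a6f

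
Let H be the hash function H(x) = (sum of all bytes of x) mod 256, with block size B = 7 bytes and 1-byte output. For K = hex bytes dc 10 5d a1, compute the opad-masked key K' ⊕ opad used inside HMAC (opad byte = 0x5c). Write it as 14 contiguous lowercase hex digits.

804c01fd5c5c5c

Key hex bytes dc 10 5d a1 is 4 bytes ≤ B = 7; zero-pad to 7 bytes: K' = dc 10 5d a1 00 00 00.
XOR each byte with 0x5c: dc⊕5c=80, 10⊕5c=4c, 5d⊕5c=01, a1⊕5c=fd, 00⊕5c=5c, 00⊕5c=5c, 00⊕5c=5c.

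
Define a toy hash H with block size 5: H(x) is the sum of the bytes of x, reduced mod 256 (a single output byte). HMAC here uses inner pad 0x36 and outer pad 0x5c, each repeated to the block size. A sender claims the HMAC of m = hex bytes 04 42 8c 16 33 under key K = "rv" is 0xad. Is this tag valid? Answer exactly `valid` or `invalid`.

Key "rv" = 72 76 is 2 bytes ≤ B = 5; zero-pad to 5 bytes: K' = 72 76 00 00 00.
K' ⊕ ipad = 44 40 36 36 36; K' ⊕ opad = 2e 2a 5c 5c 5c.
Inner hash: sum = 68+64+54+54+54+4+66+140+22+51 = 577; mod 256 = 65 → 41.
Outer hash (recomputed tag): sum = 46+42+92+92+92+65 = 429; mod 256 = 173 → ad.
Recomputed tag = ad; claimed = ad → match.

valid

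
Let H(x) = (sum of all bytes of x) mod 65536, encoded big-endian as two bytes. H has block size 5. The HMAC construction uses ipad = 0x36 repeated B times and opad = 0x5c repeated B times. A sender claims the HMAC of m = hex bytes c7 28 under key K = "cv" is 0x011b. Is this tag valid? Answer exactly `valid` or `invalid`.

invalid

Key "cv" = 63 76 is 2 bytes ≤ B = 5; zero-pad to 5 bytes: K' = 63 76 00 00 00.
K' ⊕ ipad = 55 40 36 36 36; K' ⊕ opad = 3f 2a 5c 5c 5c.
Inner hash: sum = 85+64+54+54+54+199+40 = 550 → 02 26.
Outer hash (recomputed tag): sum = 63+42+92+92+92+2+38 = 421 → 01 a5.
Recomputed tag = 01a5; claimed = 011b → mismatch.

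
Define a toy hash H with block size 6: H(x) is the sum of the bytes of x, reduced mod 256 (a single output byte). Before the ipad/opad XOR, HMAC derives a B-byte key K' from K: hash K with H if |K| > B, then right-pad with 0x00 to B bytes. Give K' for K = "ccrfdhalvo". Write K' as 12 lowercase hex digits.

|K| = 10 > B = 6, so first hash the key.
H(K): sum = 99+99+114+102+100+104+97+108+118+111 = 1052; mod 256 = 28 → 1c.
Zero-pad H(K) = 1c to 6 bytes: K' = 1c 00 00 00 00 00.

1c0000000000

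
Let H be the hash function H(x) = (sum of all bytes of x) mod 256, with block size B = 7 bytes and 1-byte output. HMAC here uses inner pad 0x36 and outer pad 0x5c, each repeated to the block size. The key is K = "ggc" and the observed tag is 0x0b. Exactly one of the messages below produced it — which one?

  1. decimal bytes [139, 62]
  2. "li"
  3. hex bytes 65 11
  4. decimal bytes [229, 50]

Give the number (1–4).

Key "ggc" = 67 67 63 is 3 bytes ≤ B = 7; zero-pad to 7 bytes: K' = 67 67 63 00 00 00 00.
K' ⊕ ipad = 51 51 55 36 36 36 36; K' ⊕ opad = 3b 3b 3f 5c 5c 5c 5c.
m1: inner = H(51 51 55 36 36 36 36 8b 3e) = 98; tag = H(3b 3b 3f 5c 5c 5c 5c 98) = bd
m2: inner = H(51 51 55 36 36 36 36 6c 69) = a4; tag = H(3b 3b 3f 5c 5c 5c 5c a4) = c9
m3: inner = H(51 51 55 36 36 36 36 65 11) = 45; tag = H(3b 3b 3f 5c 5c 5c 5c 45) = 6a
m4: inner = H(51 51 55 36 36 36 36 e5 32) = e6; tag = H(3b 3b 3f 5c 5c 5c 5c e6) = 0b ← matches

4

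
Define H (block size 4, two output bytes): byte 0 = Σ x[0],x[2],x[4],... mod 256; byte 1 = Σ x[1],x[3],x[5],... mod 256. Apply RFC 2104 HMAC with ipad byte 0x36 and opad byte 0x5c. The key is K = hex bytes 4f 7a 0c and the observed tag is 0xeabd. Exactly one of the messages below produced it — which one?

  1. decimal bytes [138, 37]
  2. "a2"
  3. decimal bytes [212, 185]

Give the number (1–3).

Key hex bytes 4f 7a 0c is 3 bytes ≤ B = 4; zero-pad to 4 bytes: K' = 4f 7a 0c 00.
K' ⊕ ipad = 79 4c 3a 36; K' ⊕ opad = 13 26 50 5c.
m1: inner = H(79 4c 3a 36 8a 25) = 3d a7; tag = H(13 26 50 5c 3d a7) = a029
m2: inner = H(79 4c 3a 36 61 32) = 14 b4; tag = H(13 26 50 5c 14 b4) = 7736
m3: inner = H(79 4c 3a 36 d4 b9) = 87 3b; tag = H(13 26 50 5c 87 3b) = eabd ← matches

3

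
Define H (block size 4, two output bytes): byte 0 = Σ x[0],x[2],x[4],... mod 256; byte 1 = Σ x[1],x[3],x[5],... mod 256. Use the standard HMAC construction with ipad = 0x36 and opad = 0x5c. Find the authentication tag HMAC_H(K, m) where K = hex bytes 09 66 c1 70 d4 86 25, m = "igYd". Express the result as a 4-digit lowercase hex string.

e8c7

Key hex bytes 09 66 c1 70 d4 86 25 is 7 bytes > B = 4, so hash it first: H(key) = c3 5c, then zero-pad to 4 bytes: K' = c3 5c 00 00.
K' ⊕ ipad = f5 6a 36 36.  K' ⊕ opad = 9f 00 5c 5c.
Inner input = (K'⊕ipad) ∥ m = f5 6a 36 36 ∥ 69 67 59 64.
Inner hash: even-index sum = 493 mod 256 = 237; odd-index sum = 363 mod 256 = 107 → ed 6b.
Outer input = (K'⊕opad) ∥ inner = 9f 00 5c 5c ∥ ed 6b.
Outer hash (tag): even-index sum = 488 mod 256 = 232; odd-index sum = 199 mod 256 = 199 → e8 c7.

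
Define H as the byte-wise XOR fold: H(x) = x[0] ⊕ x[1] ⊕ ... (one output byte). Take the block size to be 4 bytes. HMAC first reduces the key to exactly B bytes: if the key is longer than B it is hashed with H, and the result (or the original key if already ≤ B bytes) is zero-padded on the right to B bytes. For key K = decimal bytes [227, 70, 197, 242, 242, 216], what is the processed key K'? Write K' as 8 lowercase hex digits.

|K| = 6 > B = 4, so first hash the key.
H(K): XOR e3⊕46⊕c5⊕f2⊕f2⊕d8 = b8.
Zero-pad H(K) = b8 to 4 bytes: K' = b8 00 00 00.

b8000000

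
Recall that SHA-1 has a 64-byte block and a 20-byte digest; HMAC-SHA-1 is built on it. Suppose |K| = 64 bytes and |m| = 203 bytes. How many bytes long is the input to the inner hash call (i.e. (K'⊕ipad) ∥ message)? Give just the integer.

267

Key is 64 ≤ 64 bytes, zero-padded: |K'| = 64.
Inner input = (K'⊕ipad) ∥ m → 64 + 203 = 267 bytes.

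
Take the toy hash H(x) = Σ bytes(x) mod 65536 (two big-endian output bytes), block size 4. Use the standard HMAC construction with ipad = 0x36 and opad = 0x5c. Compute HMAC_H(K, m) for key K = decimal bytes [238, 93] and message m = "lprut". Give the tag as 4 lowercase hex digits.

Key decimal bytes [238, 93] = ee 5d is 2 bytes ≤ B = 4; zero-pad to 4 bytes: K' = ee 5d 00 00.
K' ⊕ ipad = d8 6b 36 36.  K' ⊕ opad = b2 01 5c 5c.
Inner input = (K'⊕ipad) ∥ m = d8 6b 36 36 ∥ 6c 70 72 75 74.
Inner hash: sum = 216+107+54+54+108+112+114+117+116 = 998 → 03 e6.
Outer input = (K'⊕opad) ∥ inner = b2 01 5c 5c ∥ 03 e6.
Outer hash (tag): sum = 178+1+92+92+3+230 = 596 → 02 54.

0254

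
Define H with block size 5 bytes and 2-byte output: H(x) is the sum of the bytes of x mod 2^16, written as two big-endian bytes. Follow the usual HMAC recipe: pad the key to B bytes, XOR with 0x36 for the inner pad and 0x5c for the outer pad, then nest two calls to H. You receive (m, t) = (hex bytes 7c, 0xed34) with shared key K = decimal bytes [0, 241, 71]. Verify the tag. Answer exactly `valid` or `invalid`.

invalid

Key decimal bytes [0, 241, 71] = 00 f1 47 is 3 bytes ≤ B = 5; zero-pad to 5 bytes: K' = 00 f1 47 00 00.
K' ⊕ ipad = 36 c7 71 36 36; K' ⊕ opad = 5c ad 1b 5c 5c.
Inner hash: sum = 54+199+113+54+54+124 = 598 → 02 56.
Outer hash (recomputed tag): sum = 92+173+27+92+92+2+86 = 564 → 02 34.
Recomputed tag = 0234; claimed = ed34 → mismatch.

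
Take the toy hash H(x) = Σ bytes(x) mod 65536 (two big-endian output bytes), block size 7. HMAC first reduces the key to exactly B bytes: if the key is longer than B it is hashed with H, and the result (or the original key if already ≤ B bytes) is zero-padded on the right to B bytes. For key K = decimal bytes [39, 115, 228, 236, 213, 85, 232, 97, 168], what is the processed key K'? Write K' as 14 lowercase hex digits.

05850000000000

|K| = 9 > B = 7, so first hash the key.
H(K): sum = 39+115+228+236+213+85+232+97+168 = 1413 → 05 85.
Zero-pad H(K) = 05 85 to 7 bytes: K' = 05 85 00 00 00 00 00.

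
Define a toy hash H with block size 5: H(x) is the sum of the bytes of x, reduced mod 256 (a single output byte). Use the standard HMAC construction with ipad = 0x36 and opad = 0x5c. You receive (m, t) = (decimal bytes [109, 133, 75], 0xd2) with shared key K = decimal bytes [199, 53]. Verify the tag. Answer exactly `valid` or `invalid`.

Key decimal bytes [199, 53] = c7 35 is 2 bytes ≤ B = 5; zero-pad to 5 bytes: K' = c7 35 00 00 00.
K' ⊕ ipad = f1 03 36 36 36; K' ⊕ opad = 9b 69 5c 5c 5c.
Inner hash: sum = 241+3+54+54+54+109+133+75 = 723; mod 256 = 211 → d3.
Outer hash (recomputed tag): sum = 155+105+92+92+92+211 = 747; mod 256 = 235 → eb.
Recomputed tag = eb; claimed = d2 → mismatch.

invalid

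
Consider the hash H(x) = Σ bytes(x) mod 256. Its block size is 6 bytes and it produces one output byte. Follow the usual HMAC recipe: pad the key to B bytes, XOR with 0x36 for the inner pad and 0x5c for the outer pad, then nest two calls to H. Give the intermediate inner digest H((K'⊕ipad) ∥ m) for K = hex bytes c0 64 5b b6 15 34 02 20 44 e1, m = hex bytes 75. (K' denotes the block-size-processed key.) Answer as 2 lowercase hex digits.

76

Key hex bytes c0 64 5b b6 15 34 02 20 44 e1 is 10 bytes > B = 6, so hash it first: H(key) = c5, then zero-pad to 6 bytes: K' = c5 00 00 00 00 00.
K' ⊕ ipad = f3 36 36 36 36 36.
Inner input = f3 36 36 36 36 36 ∥ 75.
Inner hash: sum = 243+54+54+54+54+54+117 = 630; mod 256 = 118 → 76.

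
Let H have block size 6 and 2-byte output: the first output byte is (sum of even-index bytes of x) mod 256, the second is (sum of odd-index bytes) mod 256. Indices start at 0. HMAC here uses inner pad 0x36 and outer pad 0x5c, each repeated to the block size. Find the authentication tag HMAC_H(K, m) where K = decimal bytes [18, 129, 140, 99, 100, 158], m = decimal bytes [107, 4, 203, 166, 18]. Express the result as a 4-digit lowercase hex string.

ce3c

Key decimal bytes [18, 129, 140, 99, 100, 158] = 12 81 8c 63 64 9e is exactly B = 6 bytes: K' = 12 81 8c 63 64 9e.
K' ⊕ ipad = 24 b7 ba 55 52 a8.  K' ⊕ opad = 4e dd d0 3f 38 c2.
Inner input = (K'⊕ipad) ∥ m = 24 b7 ba 55 52 a8 ∥ 6b 04 cb a6 12.
Inner hash: even-index sum = 632 mod 256 = 120; odd-index sum = 606 mod 256 = 94 → 78 5e.
Outer input = (K'⊕opad) ∥ inner = 4e dd d0 3f 38 c2 ∥ 78 5e.
Outer hash (tag): even-index sum = 462 mod 256 = 206; odd-index sum = 572 mod 256 = 60 → ce 3c.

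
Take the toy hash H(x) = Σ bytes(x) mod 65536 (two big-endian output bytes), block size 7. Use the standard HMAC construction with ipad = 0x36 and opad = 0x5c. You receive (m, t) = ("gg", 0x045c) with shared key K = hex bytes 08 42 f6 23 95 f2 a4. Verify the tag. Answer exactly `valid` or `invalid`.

valid

Key hex bytes 08 42 f6 23 95 f2 a4 is exactly B = 7 bytes: K' = 08 42 f6 23 95 f2 a4.
K' ⊕ ipad = 3e 74 c0 15 a3 c4 92; K' ⊕ opad = 54 1e aa 7f c9 ae f8.
Inner hash: sum = 62+116+192+21+163+196+146+103+103 = 1102 → 04 4e.
Outer hash (recomputed tag): sum = 84+30+170+127+201+174+248+4+78 = 1116 → 04 5c.
Recomputed tag = 045c; claimed = 045c → match.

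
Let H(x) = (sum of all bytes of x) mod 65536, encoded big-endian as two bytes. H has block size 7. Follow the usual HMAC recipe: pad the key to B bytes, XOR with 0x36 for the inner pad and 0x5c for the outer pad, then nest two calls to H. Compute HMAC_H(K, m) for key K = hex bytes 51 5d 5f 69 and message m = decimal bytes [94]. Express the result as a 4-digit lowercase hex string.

Key hex bytes 51 5d 5f 69 is 4 bytes ≤ B = 7; zero-pad to 7 bytes: K' = 51 5d 5f 69 00 00 00.
K' ⊕ ipad = 67 6b 69 5f 36 36 36.  K' ⊕ opad = 0d 01 03 35 5c 5c 5c.
Inner input = (K'⊕ipad) ∥ m = 67 6b 69 5f 36 36 36 ∥ 5e.
Inner hash: sum = 103+107+105+95+54+54+54+94 = 666 → 02 9a.
Outer input = (K'⊕opad) ∥ inner = 0d 01 03 35 5c 5c 5c ∥ 02 9a.
Outer hash (tag): sum = 13+1+3+53+92+92+92+2+154 = 502 → 01 f6.

01f6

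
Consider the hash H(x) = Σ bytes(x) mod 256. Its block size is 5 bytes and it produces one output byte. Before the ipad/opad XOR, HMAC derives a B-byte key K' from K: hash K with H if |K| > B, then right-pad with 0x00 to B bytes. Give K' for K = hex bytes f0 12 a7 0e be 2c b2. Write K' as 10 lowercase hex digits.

|K| = 7 > B = 5, so first hash the key.
H(K): sum = 240+18+167+14+190+44+178 = 851; mod 256 = 83 → 53.
Zero-pad H(K) = 53 to 5 bytes: K' = 53 00 00 00 00.

5300000000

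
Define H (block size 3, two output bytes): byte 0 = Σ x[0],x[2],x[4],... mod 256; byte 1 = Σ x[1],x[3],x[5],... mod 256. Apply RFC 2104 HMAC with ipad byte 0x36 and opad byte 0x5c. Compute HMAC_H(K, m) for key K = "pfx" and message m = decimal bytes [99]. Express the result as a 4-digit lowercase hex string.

03ce

Key "pfx" = 70 66 78 is exactly B = 3 bytes: K' = 70 66 78.
K' ⊕ ipad = 46 50 4e.  K' ⊕ opad = 2c 3a 24.
Inner input = (K'⊕ipad) ∥ m = 46 50 4e ∥ 63.
Inner hash: even-index sum = 148 mod 256 = 148; odd-index sum = 179 mod 256 = 179 → 94 b3.
Outer input = (K'⊕opad) ∥ inner = 2c 3a 24 ∥ 94 b3.
Outer hash (tag): even-index sum = 259 mod 256 = 3; odd-index sum = 206 mod 256 = 206 → 03 ce.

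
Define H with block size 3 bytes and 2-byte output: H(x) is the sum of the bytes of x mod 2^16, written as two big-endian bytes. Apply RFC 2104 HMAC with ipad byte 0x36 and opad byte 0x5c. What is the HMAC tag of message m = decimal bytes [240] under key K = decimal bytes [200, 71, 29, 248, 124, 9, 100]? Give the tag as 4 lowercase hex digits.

Key decimal bytes [200, 71, 29, 248, 124, 9, 100] = c8 47 1d f8 7c 09 64 is 7 bytes > B = 3, so hash it first: H(key) = 03 0d, then zero-pad to 3 bytes: K' = 03 0d 00.
K' ⊕ ipad = 35 3b 36.  K' ⊕ opad = 5f 51 5c.
Inner input = (K'⊕ipad) ∥ m = 35 3b 36 ∥ f0.
Inner hash: sum = 53+59+54+240 = 406 → 01 96.
Outer input = (K'⊕opad) ∥ inner = 5f 51 5c ∥ 01 96.
Outer hash (tag): sum = 95+81+92+1+150 = 419 → 01 a3.

01a3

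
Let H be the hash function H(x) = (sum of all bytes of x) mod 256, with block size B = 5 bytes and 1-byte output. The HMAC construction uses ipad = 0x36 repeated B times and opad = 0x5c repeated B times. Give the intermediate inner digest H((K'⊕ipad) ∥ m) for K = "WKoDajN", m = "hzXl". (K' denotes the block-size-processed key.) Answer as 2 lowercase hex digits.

Key "WKoDajN" = 57 4b 6f 44 61 6a 4e is 7 bytes > B = 5, so hash it first: H(key) = 6e, then zero-pad to 5 bytes: K' = 6e 00 00 00 00.
K' ⊕ ipad = 58 36 36 36 36.
Inner input = 58 36 36 36 36 ∥ 68 7a 58 6c.
Inner hash: sum = 88+54+54+54+54+104+122+88+108 = 726; mod 256 = 214 → d6.

d6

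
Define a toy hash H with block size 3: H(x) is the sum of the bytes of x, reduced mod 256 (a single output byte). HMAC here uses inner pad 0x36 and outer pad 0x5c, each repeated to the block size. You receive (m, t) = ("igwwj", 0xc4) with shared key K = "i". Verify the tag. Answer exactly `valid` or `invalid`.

invalid

Key "i" = 69 is 1 byte ≤ B = 3; zero-pad to 3 bytes: K' = 69 00 00.
K' ⊕ ipad = 5f 36 36; K' ⊕ opad = 35 5c 5c.
Inner hash: sum = 95+54+54+105+103+119+119+106 = 755; mod 256 = 243 → f3.
Outer hash (recomputed tag): sum = 53+92+92+243 = 480; mod 256 = 224 → e0.
Recomputed tag = e0; claimed = c4 → mismatch.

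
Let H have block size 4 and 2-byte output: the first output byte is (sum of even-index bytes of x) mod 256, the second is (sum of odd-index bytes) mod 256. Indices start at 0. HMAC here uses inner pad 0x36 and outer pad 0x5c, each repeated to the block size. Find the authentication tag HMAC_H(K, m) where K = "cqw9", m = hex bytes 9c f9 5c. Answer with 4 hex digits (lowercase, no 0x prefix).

Key "cqw9" = 63 71 77 39 is exactly B = 4 bytes: K' = 63 71 77 39.
K' ⊕ ipad = 55 47 41 0f.  K' ⊕ opad = 3f 2d 2b 65.
Inner input = (K'⊕ipad) ∥ m = 55 47 41 0f ∥ 9c f9 5c.
Inner hash: even-index sum = 398 mod 256 = 142; odd-index sum = 335 mod 256 = 79 → 8e 4f.
Outer input = (K'⊕opad) ∥ inner = 3f 2d 2b 65 ∥ 8e 4f.
Outer hash (tag): even-index sum = 248 mod 256 = 248; odd-index sum = 225 mod 256 = 225 → f8 e1.

f8e1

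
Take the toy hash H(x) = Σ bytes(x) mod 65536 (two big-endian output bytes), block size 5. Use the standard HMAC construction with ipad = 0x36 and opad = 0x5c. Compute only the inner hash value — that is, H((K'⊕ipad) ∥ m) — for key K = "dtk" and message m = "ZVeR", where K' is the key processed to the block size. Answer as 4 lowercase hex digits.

02c4

Key "dtk" = 64 74 6b is 3 bytes ≤ B = 5; zero-pad to 5 bytes: K' = 64 74 6b 00 00.
K' ⊕ ipad = 52 42 5d 36 36.
Inner input = 52 42 5d 36 36 ∥ 5a 56 65 52.
Inner hash: sum = 82+66+93+54+54+90+86+101+82 = 708 → 02 c4.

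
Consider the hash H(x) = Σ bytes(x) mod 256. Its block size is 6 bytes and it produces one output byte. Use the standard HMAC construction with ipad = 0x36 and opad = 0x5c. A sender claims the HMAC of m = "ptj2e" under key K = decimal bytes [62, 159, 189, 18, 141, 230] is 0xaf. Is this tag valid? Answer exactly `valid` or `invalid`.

Key decimal bytes [62, 159, 189, 18, 141, 230] = 3e 9f bd 12 8d e6 is exactly B = 6 bytes: K' = 3e 9f bd 12 8d e6.
K' ⊕ ipad = 08 a9 8b 24 bb d0; K' ⊕ opad = 62 c3 e1 4e d1 ba.
Inner hash: sum = 8+169+139+36+187+208+112+116+106+50+101 = 1232; mod 256 = 208 → d0.
Outer hash (recomputed tag): sum = 98+195+225+78+209+186+208 = 1199; mod 256 = 175 → af.
Recomputed tag = af; claimed = af → match.

valid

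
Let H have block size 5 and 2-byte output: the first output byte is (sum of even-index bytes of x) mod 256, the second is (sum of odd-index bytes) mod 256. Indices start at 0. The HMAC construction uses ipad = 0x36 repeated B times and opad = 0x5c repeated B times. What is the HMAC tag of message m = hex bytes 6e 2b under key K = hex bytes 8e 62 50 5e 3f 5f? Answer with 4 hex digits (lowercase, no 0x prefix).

c661

Key hex bytes 8e 62 50 5e 3f 5f is 6 bytes > B = 5, so hash it first: H(key) = 1d 1f, then zero-pad to 5 bytes: K' = 1d 1f 00 00 00.
K' ⊕ ipad = 2b 29 36 36 36.  K' ⊕ opad = 41 43 5c 5c 5c.
Inner input = (K'⊕ipad) ∥ m = 2b 29 36 36 36 ∥ 6e 2b.
Inner hash: even-index sum = 194 mod 256 = 194; odd-index sum = 205 mod 256 = 205 → c2 cd.
Outer input = (K'⊕opad) ∥ inner = 41 43 5c 5c 5c ∥ c2 cd.
Outer hash (tag): even-index sum = 454 mod 256 = 198; odd-index sum = 353 mod 256 = 97 → c6 61.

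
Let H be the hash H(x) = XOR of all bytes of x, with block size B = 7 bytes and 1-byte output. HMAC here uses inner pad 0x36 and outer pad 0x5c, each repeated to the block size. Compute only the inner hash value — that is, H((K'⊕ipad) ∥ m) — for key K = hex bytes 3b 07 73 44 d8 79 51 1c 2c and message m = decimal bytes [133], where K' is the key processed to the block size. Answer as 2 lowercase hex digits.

Key hex bytes 3b 07 73 44 d8 79 51 1c 2c is 9 bytes > B = 7, so hash it first: H(key) = cb, then zero-pad to 7 bytes: K' = cb 00 00 00 00 00 00.
K' ⊕ ipad = fd 36 36 36 36 36 36.
Inner input = fd 36 36 36 36 36 36 ∥ 85.
Inner hash: XOR fd⊕36⊕36⊕36⊕36⊕36⊕36⊕85 = 78.

78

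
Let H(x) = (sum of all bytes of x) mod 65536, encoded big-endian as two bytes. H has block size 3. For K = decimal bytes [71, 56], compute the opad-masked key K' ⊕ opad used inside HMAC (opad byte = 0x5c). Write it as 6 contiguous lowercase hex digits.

Key decimal bytes [71, 56] = 47 38 is 2 bytes ≤ B = 3; zero-pad to 3 bytes: K' = 47 38 00.
XOR each byte with 0x5c: 47⊕5c=1b, 38⊕5c=64, 00⊕5c=5c.

1b645c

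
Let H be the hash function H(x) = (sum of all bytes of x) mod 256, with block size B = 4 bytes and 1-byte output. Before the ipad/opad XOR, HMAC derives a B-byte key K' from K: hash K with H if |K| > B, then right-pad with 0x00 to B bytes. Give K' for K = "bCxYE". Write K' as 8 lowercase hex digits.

|K| = 5 > B = 4, so first hash the key.
H(K): sum = 98+67+120+89+69 = 443; mod 256 = 187 → bb.
Zero-pad H(K) = bb to 4 bytes: K' = bb 00 00 00.

bb000000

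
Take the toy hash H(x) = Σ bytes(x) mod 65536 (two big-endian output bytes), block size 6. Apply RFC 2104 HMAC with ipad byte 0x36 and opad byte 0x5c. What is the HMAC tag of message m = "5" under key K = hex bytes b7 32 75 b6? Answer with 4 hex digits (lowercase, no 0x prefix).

Key hex bytes b7 32 75 b6 is 4 bytes ≤ B = 6; zero-pad to 6 bytes: K' = b7 32 75 b6 00 00.
K' ⊕ ipad = 81 04 43 80 36 36.  K' ⊕ opad = eb 6e 29 ea 5c 5c.
Inner input = (K'⊕ipad) ∥ m = 81 04 43 80 36 36 ∥ 35.
Inner hash: sum = 129+4+67+128+54+54+53 = 489 → 01 e9.
Outer input = (K'⊕opad) ∥ inner = eb 6e 29 ea 5c 5c ∥ 01 e9.
Outer hash (tag): sum = 235+110+41+234+92+92+1+233 = 1038 → 04 0e.

040e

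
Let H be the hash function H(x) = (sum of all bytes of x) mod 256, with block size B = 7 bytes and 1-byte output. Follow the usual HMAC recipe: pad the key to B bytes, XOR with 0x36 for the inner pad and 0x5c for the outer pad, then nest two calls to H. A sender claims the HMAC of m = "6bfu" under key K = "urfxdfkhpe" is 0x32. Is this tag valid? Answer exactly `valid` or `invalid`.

Key "urfxdfkhpe" = 75 72 66 78 64 66 6b 68 70 65 is 10 bytes > B = 7, so hash it first: H(key) = 37, then zero-pad to 7 bytes: K' = 37 00 00 00 00 00 00.
K' ⊕ ipad = 01 36 36 36 36 36 36; K' ⊕ opad = 6b 5c 5c 5c 5c 5c 5c.
Inner hash: sum = 1+54+54+54+54+54+54+54+98+102+117 = 696; mod 256 = 184 → b8.
Outer hash (recomputed tag): sum = 107+92+92+92+92+92+92+184 = 843; mod 256 = 75 → 4b.
Recomputed tag = 4b; claimed = 32 → mismatch.

invalid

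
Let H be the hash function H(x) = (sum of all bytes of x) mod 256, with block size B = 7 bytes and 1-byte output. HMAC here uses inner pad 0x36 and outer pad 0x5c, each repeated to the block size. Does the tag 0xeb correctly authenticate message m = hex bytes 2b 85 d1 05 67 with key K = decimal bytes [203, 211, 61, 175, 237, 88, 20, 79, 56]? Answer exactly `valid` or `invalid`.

valid

Key decimal bytes [203, 211, 61, 175, 237, 88, 20, 79, 56] = cb d3 3d af ed 58 14 4f 38 is 9 bytes > B = 7, so hash it first: H(key) = 6a, then zero-pad to 7 bytes: K' = 6a 00 00 00 00 00 00.
K' ⊕ ipad = 5c 36 36 36 36 36 36; K' ⊕ opad = 36 5c 5c 5c 5c 5c 5c.
Inner hash: sum = 92+54+54+54+54+54+54+43+133+209+5+103 = 909; mod 256 = 141 → 8d.
Outer hash (recomputed tag): sum = 54+92+92+92+92+92+92+141 = 747; mod 256 = 235 → eb.
Recomputed tag = eb; claimed = eb → match.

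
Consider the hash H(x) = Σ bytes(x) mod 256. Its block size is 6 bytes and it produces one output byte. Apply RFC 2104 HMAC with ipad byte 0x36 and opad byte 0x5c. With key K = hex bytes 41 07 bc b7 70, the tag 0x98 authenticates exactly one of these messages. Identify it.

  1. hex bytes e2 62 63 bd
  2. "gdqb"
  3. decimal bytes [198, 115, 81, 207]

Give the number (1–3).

Key hex bytes 41 07 bc b7 70 is 5 bytes ≤ B = 6; zero-pad to 6 bytes: K' = 41 07 bc b7 70 00.
K' ⊕ ipad = 77 31 8a 81 46 36; K' ⊕ opad = 1d 5b e0 eb 2c 5c.
m1: inner = H(77 31 8a 81 46 36 e2 62 63 bd) = 93; tag = H(1d 5b e0 eb 2c 5c 93) = 5e
m2: inner = H(77 31 8a 81 46 36 67 64 71 62) = cd; tag = H(1d 5b e0 eb 2c 5c cd) = 98 ← matches
m3: inner = H(77 31 8a 81 46 36 c6 73 51 cf) = 88; tag = H(1d 5b e0 eb 2c 5c 88) = 53

2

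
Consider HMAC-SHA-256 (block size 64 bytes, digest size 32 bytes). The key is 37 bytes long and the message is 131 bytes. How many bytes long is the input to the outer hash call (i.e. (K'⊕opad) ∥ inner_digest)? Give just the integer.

96

Key is 37 ≤ 64 bytes, zero-padded: |K'| = 64.
Outer input = (K'⊕opad) ∥ H(inner) → 64 + 32 = 96 bytes.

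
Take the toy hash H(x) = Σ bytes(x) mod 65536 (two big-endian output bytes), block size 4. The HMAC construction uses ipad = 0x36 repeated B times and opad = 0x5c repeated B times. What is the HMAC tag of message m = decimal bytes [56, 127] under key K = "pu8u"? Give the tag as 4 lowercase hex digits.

0174

Key "pu8u" = 70 75 38 75 is exactly B = 4 bytes: K' = 70 75 38 75.
K' ⊕ ipad = 46 43 0e 43.  K' ⊕ opad = 2c 29 64 29.
Inner input = (K'⊕ipad) ∥ m = 46 43 0e 43 ∥ 38 7f.
Inner hash: sum = 70+67+14+67+56+127 = 401 → 01 91.
Outer input = (K'⊕opad) ∥ inner = 2c 29 64 29 ∥ 01 91.
Outer hash (tag): sum = 44+41+100+41+1+145 = 372 → 01 74.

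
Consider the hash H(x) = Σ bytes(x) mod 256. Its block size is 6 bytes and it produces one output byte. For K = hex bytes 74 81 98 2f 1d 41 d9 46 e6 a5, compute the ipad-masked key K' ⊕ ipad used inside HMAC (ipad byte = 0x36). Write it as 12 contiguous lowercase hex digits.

Key hex bytes 74 81 98 2f 1d 41 d9 46 e6 a5 is 10 bytes > B = 6, so hash it first: H(key) = c4, then zero-pad to 6 bytes: K' = c4 00 00 00 00 00.
XOR each byte with 0x36: c4⊕36=f2, 00⊕36=36, 00⊕36=36, 00⊕36=36, 00⊕36=36, 00⊕36=36.

f23636363636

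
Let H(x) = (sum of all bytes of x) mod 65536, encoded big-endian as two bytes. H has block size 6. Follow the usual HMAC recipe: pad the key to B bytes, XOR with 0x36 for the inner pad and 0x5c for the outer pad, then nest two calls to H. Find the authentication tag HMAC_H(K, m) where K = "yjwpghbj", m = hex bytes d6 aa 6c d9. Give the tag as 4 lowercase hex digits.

0231

Key "yjwpghbj" = 79 6a 77 70 67 68 62 6a is 8 bytes > B = 6, so hash it first: H(key) = 03 65, then zero-pad to 6 bytes: K' = 03 65 00 00 00 00.
K' ⊕ ipad = 35 53 36 36 36 36.  K' ⊕ opad = 5f 39 5c 5c 5c 5c.
Inner input = (K'⊕ipad) ∥ m = 35 53 36 36 36 36 ∥ d6 aa 6c d9.
Inner hash: sum = 53+83+54+54+54+54+214+170+108+217 = 1061 → 04 25.
Outer input = (K'⊕opad) ∥ inner = 5f 39 5c 5c 5c 5c ∥ 04 25.
Outer hash (tag): sum = 95+57+92+92+92+92+4+37 = 561 → 02 31.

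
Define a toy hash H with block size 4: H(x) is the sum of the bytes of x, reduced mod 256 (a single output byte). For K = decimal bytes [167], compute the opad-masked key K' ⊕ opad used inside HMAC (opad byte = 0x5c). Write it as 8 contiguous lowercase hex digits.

fb5c5c5c

Key decimal bytes [167] = a7 is 1 byte ≤ B = 4; zero-pad to 4 bytes: K' = a7 00 00 00.
XOR each byte with 0x5c: a7⊕5c=fb, 00⊕5c=5c, 00⊕5c=5c, 00⊕5c=5c.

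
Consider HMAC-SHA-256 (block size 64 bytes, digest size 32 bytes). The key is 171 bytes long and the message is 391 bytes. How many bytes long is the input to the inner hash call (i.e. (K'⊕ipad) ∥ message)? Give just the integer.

Key is 171 > 64 bytes, so it is hashed to 32 bytes then zero-padded to 64: |K'| = 64.
Inner input = (K'⊕ipad) ∥ m → 64 + 391 = 455 bytes.

455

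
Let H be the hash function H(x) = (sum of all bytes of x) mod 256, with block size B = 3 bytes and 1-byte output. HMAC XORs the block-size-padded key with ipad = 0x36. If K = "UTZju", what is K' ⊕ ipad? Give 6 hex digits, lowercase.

d43636

Key "UTZju" = 55 54 5a 6a 75 is 5 bytes > B = 3, so hash it first: H(key) = e2, then zero-pad to 3 bytes: K' = e2 00 00.
XOR each byte with 0x36: e2⊕36=d4, 00⊕36=36, 00⊕36=36.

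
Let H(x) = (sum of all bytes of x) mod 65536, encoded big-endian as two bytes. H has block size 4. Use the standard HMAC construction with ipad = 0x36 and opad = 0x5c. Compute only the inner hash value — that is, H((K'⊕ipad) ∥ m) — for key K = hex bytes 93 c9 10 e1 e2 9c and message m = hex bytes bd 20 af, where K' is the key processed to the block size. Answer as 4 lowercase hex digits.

032a

Key hex bytes 93 c9 10 e1 e2 9c is 6 bytes > B = 4, so hash it first: H(key) = 03 cb, then zero-pad to 4 bytes: K' = 03 cb 00 00.
K' ⊕ ipad = 35 fd 36 36.
Inner input = 35 fd 36 36 ∥ bd 20 af.
Inner hash: sum = 53+253+54+54+189+32+175 = 810 → 03 2a.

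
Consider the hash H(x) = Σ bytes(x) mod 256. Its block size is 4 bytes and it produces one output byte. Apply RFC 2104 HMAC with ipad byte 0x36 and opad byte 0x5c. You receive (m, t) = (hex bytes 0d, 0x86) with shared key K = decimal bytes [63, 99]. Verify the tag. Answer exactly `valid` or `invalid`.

Key decimal bytes [63, 99] = 3f 63 is 2 bytes ≤ B = 4; zero-pad to 4 bytes: K' = 3f 63 00 00.
K' ⊕ ipad = 09 55 36 36; K' ⊕ opad = 63 3f 5c 5c.
Inner hash: sum = 9+85+54+54+13 = 215 → d7.
Outer hash (recomputed tag): sum = 99+63+92+92+215 = 561; mod 256 = 49 → 31.
Recomputed tag = 31; claimed = 86 → mismatch.

invalid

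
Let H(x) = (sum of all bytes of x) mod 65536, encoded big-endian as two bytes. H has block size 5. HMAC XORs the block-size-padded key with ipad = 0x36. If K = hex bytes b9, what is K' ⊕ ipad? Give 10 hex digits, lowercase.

Key hex bytes b9 is 1 byte ≤ B = 5; zero-pad to 5 bytes: K' = b9 00 00 00 00.
XOR each byte with 0x36: b9⊕36=8f, 00⊕36=36, 00⊕36=36, 00⊕36=36, 00⊕36=36.

8f36363636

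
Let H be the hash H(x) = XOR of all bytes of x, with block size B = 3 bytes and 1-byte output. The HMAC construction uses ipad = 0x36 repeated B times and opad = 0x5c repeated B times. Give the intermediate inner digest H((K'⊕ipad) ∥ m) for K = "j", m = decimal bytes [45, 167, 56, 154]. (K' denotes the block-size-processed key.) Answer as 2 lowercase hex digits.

Key "j" = 6a is 1 byte ≤ B = 3; zero-pad to 3 bytes: K' = 6a 00 00.
K' ⊕ ipad = 5c 36 36.
Inner input = 5c 36 36 ∥ 2d a7 38 9a.
Inner hash: XOR 5c⊕36⊕36⊕2d⊕a7⊕38⊕9a = 74.

74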